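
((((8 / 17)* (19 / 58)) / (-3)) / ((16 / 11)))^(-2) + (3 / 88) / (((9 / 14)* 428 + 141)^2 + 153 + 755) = 2388352661563065 / 2980812756328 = 801.24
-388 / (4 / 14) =-1358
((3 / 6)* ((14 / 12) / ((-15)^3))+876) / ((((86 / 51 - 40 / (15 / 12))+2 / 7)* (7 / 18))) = -603125881 / 8040000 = -75.02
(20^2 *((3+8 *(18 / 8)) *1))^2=70560000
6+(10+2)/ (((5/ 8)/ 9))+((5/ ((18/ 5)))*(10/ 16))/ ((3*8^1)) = 3090289/ 17280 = 178.84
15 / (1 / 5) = 75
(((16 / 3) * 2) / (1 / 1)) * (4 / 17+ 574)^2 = 1016497536 / 289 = 3517292.51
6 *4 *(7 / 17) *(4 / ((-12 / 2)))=-112 / 17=-6.59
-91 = -91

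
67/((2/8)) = 268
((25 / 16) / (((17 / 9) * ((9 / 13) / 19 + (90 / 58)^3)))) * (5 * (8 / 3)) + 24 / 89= 3.19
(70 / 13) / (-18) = -35 / 117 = -0.30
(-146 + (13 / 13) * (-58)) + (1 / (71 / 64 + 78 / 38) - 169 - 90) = -1779019 / 3845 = -462.68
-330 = -330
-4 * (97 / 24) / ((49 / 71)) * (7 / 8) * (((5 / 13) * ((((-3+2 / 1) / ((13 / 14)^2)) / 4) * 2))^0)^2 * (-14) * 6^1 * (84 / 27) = 48209 / 9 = 5356.56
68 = 68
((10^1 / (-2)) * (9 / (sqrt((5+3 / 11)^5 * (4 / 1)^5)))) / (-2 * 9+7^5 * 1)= -5445 * sqrt(638) / 104823531776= -0.00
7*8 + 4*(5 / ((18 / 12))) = 208 / 3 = 69.33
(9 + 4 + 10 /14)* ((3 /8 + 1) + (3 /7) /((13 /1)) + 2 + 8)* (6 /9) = 66440 /637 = 104.30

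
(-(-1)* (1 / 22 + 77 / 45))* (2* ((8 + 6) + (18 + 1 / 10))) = 186073 / 1650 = 112.77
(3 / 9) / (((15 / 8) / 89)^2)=506944 / 675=751.03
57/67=0.85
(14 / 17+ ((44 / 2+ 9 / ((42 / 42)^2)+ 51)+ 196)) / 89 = 3.13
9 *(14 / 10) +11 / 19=1252 / 95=13.18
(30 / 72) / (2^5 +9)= 5 / 492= 0.01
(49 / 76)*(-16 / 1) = -196 / 19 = -10.32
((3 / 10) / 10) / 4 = 3 / 400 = 0.01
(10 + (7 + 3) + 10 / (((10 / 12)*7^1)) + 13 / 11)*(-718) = -1265834 / 77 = -16439.40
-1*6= -6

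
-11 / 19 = -0.58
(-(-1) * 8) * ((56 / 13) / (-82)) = -224 / 533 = -0.42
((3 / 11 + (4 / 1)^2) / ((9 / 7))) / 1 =1253 / 99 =12.66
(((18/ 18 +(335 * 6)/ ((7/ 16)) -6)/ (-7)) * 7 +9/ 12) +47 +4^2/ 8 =-127107/ 28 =-4539.54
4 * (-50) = -200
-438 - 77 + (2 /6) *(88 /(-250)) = -193169 /375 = -515.12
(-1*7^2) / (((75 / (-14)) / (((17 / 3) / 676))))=5831 / 76050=0.08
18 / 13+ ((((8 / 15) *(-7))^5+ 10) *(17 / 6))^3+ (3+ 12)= -1279177339171884189053982781568 / 153700755523681640625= -8322518225.84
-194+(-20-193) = -407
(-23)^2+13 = 542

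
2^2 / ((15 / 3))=4 / 5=0.80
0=0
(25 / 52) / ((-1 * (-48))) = 25 / 2496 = 0.01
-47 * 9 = -423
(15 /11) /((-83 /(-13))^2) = 2535 /75779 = 0.03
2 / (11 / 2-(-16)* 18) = 4 / 587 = 0.01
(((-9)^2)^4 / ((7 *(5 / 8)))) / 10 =172186884 / 175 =983925.05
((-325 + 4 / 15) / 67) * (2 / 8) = -4871 / 4020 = -1.21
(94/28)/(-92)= -47/1288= -0.04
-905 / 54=-16.76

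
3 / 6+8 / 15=1.03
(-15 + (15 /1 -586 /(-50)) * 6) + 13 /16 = 58453 /400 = 146.13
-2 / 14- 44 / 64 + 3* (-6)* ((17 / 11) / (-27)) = 739 / 3696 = 0.20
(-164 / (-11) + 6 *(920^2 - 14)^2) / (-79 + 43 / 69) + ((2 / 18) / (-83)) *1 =-609243043524155797 / 11109384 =-54840398308.69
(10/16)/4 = 5/32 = 0.16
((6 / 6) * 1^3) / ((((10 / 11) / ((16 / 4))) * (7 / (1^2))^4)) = 22 / 12005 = 0.00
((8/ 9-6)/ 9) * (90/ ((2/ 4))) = -920/ 9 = -102.22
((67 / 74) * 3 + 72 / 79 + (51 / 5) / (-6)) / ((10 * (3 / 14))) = 197204 / 219225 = 0.90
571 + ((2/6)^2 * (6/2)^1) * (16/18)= 15425/27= 571.30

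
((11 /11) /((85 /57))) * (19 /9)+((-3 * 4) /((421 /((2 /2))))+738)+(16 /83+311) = 9361155908 /8910465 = 1050.58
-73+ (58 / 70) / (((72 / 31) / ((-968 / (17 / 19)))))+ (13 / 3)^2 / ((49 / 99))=-15781877 / 37485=-421.02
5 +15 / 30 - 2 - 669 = -1331 / 2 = -665.50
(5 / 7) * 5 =25 / 7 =3.57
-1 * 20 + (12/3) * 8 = 12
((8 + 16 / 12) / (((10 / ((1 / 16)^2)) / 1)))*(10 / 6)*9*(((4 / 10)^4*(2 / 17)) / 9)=7 / 382500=0.00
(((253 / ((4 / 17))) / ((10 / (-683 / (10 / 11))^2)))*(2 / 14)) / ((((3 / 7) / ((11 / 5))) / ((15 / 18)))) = 2670477390559 / 72000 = 37089963.76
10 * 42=420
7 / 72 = 0.10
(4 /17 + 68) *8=9280 /17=545.88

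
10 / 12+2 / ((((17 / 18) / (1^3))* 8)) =56 / 51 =1.10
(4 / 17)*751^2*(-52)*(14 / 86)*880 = -722643201280 / 731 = -988567990.81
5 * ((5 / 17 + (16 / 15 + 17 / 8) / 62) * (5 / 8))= 218555 / 202368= 1.08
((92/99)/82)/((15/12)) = 184/20295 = 0.01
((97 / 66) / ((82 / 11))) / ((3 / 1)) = 97 / 1476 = 0.07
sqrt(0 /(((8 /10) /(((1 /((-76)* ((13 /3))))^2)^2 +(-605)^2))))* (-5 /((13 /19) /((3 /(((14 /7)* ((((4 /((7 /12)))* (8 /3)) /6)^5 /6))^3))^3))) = 0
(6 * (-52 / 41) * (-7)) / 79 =2184 / 3239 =0.67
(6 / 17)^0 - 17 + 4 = -12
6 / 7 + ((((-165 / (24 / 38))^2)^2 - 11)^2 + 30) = 9954704242842404511359143 / 458752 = 21699533174443717981.30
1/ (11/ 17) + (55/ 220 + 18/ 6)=211/ 44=4.80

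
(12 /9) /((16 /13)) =13 /12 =1.08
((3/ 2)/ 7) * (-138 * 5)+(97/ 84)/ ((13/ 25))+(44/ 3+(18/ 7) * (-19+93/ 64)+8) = -489479/ 2912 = -168.09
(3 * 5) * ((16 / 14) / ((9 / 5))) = 200 / 21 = 9.52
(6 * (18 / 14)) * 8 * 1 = 432 / 7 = 61.71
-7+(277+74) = 344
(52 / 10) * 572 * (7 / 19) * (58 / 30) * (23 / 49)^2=228151352 / 488775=466.78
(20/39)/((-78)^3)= -5/4626882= -0.00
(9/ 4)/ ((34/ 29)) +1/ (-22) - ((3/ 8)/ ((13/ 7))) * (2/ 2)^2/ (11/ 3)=4421/ 2431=1.82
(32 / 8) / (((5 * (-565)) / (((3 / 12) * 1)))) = -1 / 2825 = -0.00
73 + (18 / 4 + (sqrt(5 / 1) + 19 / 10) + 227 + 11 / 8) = sqrt(5) + 12311 / 40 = 310.01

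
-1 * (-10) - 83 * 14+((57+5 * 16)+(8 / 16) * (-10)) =-1020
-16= -16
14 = 14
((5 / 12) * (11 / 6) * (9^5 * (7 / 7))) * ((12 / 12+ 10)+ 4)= 676603.12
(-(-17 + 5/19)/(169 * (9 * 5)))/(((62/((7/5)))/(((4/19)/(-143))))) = -1484/20283967275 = -0.00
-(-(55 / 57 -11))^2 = -327184 / 3249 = -100.70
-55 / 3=-18.33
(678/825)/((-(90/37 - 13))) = 8362/107525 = 0.08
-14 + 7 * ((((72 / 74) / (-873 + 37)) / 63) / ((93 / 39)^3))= -14.00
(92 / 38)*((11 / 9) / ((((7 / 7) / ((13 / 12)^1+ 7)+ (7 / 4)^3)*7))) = 3141248 / 40744683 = 0.08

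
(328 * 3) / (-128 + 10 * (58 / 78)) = -19188 / 2351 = -8.16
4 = 4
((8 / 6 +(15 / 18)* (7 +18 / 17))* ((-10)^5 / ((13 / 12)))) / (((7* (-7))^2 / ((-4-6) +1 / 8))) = 1621475000 / 530621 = 3055.81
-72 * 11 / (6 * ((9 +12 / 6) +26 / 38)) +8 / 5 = -1794 / 185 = -9.70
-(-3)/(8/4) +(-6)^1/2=-3/2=-1.50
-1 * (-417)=417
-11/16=-0.69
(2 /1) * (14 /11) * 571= 15988 /11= 1453.45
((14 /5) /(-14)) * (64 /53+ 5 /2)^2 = -154449 /56180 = -2.75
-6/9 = -2/3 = -0.67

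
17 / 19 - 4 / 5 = 9 / 95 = 0.09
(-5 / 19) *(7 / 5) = -7 / 19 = -0.37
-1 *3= -3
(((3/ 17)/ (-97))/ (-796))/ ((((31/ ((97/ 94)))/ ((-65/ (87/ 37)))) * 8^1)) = -2405/ 9148281536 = -0.00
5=5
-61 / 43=-1.42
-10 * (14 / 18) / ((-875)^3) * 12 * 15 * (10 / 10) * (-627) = -5016 / 3828125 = -0.00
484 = 484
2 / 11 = 0.18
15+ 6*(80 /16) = 45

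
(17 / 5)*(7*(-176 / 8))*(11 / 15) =-28798 / 75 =-383.97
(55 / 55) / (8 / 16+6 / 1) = 0.15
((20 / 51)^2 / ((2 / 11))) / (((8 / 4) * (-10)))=-110 / 2601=-0.04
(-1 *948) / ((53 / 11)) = -10428 / 53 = -196.75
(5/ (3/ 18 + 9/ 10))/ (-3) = -25/ 16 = -1.56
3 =3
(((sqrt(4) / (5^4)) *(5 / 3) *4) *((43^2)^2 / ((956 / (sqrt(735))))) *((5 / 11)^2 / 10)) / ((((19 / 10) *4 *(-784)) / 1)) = -3418801 *sqrt(15) / 1846188960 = -0.01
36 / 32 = 9 / 8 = 1.12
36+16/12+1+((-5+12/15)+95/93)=35.15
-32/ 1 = -32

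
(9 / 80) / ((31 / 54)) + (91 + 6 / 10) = 113827 / 1240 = 91.80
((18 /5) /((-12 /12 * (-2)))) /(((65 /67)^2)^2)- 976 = -86929689911 /89253125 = -973.97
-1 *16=-16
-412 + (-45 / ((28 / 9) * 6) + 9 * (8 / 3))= -21863 / 56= -390.41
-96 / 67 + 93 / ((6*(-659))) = -128605 / 88306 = -1.46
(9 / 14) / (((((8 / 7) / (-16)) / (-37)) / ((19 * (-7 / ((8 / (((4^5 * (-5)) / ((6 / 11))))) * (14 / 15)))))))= 55677600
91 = 91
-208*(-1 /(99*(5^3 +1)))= 104 /6237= 0.02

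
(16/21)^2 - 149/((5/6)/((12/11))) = -4716968/24255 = -194.47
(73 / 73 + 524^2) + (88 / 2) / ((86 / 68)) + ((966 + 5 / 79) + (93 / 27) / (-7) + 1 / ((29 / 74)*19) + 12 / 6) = 32496351005389 / 117920061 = 275579.50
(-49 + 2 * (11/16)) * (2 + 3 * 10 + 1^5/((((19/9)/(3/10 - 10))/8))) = 43053/190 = 226.59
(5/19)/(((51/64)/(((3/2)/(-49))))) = -160/15827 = -0.01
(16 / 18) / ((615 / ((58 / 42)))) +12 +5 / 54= 2811629 / 232470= 12.09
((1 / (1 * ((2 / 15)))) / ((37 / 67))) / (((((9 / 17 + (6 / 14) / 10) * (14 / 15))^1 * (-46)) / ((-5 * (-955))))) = -2039521875 / 772708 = -2639.45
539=539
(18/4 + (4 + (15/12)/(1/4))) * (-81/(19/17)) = -978.39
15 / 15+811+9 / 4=3257 / 4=814.25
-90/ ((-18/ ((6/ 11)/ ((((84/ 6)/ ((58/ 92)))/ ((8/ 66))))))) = 290/ 19481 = 0.01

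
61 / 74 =0.82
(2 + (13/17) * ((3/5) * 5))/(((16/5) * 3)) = 365/816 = 0.45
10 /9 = 1.11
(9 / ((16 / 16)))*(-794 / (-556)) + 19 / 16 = 31225 / 2224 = 14.04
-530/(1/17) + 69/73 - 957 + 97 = -720441/73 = -9869.05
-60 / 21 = -20 / 7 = -2.86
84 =84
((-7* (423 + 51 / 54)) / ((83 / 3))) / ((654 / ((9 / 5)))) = -53417 / 180940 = -0.30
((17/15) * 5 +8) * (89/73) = 3649/219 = 16.66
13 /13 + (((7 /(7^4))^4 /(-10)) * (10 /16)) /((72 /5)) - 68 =-1068325911321989 /15945162855552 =-67.00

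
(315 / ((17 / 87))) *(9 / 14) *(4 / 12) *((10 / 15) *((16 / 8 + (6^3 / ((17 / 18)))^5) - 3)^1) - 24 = 3478268051155573860909 / 24137569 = 144101837726722.76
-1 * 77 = -77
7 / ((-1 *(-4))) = 7 / 4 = 1.75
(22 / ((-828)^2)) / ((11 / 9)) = 1 / 38088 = 0.00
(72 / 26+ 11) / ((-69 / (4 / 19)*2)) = -358 / 17043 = -0.02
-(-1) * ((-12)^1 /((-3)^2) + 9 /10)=-13 /30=-0.43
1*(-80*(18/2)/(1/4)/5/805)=-576/805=-0.72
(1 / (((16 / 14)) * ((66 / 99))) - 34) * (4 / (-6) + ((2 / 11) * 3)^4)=6640531 / 351384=18.90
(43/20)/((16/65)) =559/64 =8.73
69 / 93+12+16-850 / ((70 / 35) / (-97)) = 1278866 / 31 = 41253.74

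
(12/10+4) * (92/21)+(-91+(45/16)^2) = -1621103/26880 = -60.31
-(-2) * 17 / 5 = 34 / 5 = 6.80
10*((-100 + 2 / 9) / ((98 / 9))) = -4490 / 49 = -91.63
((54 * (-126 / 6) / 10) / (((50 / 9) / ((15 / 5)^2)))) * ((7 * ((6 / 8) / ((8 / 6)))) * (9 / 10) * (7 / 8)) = -182284263 / 320000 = -569.64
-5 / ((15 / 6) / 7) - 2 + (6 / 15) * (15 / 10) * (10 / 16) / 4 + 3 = -413 / 32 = -12.91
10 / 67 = 0.15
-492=-492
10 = 10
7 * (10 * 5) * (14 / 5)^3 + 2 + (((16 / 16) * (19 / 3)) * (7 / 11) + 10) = 1270373 / 165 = 7699.23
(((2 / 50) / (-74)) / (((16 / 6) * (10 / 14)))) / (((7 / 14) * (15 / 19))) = -133 / 185000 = -0.00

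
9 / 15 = 3 / 5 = 0.60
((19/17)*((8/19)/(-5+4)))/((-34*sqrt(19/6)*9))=4*sqrt(114)/49419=0.00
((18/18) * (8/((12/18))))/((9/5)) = 20/3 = 6.67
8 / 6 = 4 / 3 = 1.33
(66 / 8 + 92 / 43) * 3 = 5361 / 172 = 31.17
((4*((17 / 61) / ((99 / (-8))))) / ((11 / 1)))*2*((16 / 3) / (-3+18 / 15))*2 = 174080 / 1793583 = 0.10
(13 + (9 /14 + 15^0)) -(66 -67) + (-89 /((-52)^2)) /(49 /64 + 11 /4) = 15.63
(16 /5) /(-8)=-2 /5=-0.40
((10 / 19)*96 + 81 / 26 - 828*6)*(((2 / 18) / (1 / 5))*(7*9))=-84969255 / 494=-172002.54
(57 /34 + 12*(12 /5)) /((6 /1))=1727 /340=5.08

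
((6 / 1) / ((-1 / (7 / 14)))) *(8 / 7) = -24 / 7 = -3.43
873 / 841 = 1.04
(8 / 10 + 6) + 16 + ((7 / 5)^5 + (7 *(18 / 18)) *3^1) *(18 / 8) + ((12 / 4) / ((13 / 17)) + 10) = 3903011 / 40625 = 96.07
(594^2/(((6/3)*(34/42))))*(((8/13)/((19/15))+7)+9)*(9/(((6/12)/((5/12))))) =113143920120/4199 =26945444.18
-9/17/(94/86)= -387/799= -0.48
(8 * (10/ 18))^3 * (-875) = -56000000/ 729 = -76817.56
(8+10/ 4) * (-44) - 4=-466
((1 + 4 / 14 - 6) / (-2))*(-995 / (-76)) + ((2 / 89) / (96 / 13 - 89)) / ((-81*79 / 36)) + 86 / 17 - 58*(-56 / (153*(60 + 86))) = 3197161557424585 / 88651972024056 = 36.06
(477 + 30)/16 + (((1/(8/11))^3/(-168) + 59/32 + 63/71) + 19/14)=218392667/6107136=35.76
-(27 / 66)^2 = -81 / 484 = -0.17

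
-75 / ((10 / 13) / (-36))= 3510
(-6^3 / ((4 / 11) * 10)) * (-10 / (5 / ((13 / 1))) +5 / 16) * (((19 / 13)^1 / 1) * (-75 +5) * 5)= -81174555 / 104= -780524.57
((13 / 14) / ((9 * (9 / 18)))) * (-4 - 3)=-13 / 9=-1.44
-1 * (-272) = 272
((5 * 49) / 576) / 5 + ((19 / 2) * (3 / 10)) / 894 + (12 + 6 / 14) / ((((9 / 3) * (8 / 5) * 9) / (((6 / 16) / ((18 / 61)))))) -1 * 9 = -154027169 / 18023040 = -8.55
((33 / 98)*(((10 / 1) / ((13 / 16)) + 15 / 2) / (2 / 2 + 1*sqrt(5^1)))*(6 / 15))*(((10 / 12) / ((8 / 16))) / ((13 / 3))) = -16995 / 66248 + 16995*sqrt(5) / 66248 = 0.32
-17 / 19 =-0.89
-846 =-846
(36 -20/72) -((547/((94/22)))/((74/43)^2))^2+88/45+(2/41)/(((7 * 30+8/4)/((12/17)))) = -201608303314768814273/110114308609710480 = -1830.90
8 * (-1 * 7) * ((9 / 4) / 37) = -126 / 37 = -3.41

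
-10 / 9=-1.11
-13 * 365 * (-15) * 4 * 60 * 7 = 119574000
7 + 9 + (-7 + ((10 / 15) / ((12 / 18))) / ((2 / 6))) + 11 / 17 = 215 / 17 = 12.65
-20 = -20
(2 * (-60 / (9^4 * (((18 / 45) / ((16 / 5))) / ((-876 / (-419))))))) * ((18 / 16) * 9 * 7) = -81760 / 3771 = -21.68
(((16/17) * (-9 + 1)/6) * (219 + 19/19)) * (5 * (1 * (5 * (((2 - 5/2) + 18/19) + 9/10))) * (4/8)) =-4505600/969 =-4649.74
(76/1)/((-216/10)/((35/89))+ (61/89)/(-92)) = -108900400/78713731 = -1.38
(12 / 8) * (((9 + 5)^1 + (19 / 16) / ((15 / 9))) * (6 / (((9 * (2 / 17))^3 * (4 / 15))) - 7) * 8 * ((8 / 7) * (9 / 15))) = 18235261 / 12600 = 1447.24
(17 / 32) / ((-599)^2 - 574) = 17 / 11463264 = 0.00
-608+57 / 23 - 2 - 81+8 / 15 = -237356 / 345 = -687.99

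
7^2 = 49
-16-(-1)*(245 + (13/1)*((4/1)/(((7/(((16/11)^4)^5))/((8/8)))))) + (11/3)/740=141952536915029105737544896577/10454534921251982542983540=13578.08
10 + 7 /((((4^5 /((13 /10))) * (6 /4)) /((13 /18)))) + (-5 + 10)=4148383 /276480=15.00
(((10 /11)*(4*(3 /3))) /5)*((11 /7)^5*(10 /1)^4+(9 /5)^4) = 8053432165816 /115548125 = 69697.64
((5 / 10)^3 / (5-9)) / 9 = -1 / 288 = -0.00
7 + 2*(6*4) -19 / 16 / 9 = 7901 / 144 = 54.87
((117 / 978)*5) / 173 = 195 / 56398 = 0.00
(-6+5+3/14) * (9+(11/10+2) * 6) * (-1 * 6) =4554/35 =130.11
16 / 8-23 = -21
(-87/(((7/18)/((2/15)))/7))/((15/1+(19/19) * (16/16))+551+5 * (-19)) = -261/590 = -0.44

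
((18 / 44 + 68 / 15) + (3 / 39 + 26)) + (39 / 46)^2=144053779 / 4538820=31.74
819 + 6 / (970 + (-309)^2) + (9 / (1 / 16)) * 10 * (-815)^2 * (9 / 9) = 92253917277375 / 96451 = 956484819.00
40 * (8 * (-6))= -1920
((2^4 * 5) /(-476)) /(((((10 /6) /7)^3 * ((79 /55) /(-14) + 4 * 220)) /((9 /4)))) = -1833678 /57589285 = -0.03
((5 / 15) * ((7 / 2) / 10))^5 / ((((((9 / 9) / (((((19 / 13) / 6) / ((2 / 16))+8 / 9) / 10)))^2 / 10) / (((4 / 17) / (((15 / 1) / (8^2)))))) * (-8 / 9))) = -115783423 / 5890547812500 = -0.00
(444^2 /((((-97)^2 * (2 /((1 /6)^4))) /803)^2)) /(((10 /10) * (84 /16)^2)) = 0.00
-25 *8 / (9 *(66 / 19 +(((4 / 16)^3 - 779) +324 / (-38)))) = 243200 / 8580501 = 0.03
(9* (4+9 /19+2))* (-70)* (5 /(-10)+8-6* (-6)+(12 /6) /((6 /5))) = -3499965 /19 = -184208.68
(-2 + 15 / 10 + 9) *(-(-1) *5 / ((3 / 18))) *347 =88485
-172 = -172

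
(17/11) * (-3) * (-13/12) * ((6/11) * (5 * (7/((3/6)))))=23205/121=191.78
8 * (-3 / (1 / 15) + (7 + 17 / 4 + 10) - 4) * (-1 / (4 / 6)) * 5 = 1665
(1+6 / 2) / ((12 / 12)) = 4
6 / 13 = 0.46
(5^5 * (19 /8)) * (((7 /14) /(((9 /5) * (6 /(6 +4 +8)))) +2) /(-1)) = -1009375 /48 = -21028.65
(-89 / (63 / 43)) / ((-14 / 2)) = 3827 / 441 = 8.68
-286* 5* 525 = -750750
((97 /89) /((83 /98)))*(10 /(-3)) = -4.29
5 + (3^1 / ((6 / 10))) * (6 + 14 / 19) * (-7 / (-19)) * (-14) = -60915 / 361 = -168.74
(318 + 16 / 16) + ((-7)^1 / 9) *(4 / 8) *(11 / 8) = 45859 / 144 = 318.47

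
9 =9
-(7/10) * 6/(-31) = 21/155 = 0.14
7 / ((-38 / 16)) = -56 / 19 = -2.95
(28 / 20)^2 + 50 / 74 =2438 / 925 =2.64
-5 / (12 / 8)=-10 / 3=-3.33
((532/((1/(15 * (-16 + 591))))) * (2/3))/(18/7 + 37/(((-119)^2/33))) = 8663699800/7527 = 1151016.31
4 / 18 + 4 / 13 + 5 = 647 / 117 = 5.53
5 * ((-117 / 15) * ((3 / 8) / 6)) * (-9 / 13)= 27 / 16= 1.69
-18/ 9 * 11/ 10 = -11/ 5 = -2.20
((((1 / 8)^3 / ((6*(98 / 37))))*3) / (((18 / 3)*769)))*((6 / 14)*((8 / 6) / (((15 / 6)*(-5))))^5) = -296 / 625931455078125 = -0.00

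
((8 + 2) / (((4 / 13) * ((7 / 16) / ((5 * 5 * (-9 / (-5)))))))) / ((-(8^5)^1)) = -2925 / 28672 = -0.10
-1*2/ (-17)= 2/ 17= 0.12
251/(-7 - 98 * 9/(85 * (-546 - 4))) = -5867125/163184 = -35.95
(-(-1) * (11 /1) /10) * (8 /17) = 44 /85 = 0.52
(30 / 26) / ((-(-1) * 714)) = 5 / 3094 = 0.00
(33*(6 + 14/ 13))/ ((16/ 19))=14421/ 52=277.33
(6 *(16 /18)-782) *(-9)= 6990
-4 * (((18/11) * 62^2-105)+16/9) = -2450036/99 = -24747.84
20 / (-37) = -20 / 37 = -0.54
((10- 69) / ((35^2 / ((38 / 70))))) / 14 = -1121 / 600250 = -0.00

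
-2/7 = -0.29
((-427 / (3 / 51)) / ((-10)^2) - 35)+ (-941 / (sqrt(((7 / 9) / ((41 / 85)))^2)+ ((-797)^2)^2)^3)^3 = -96704967184119734884182200805172723497846967084177802232108798340342496566067076717780924163290745968729918147133693001979015328669 / 898828582434424527225413149969074481809154820003511499508400393534180654020513771891262423675906156024246078084078906830887321600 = -107.59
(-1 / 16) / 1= -1 / 16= -0.06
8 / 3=2.67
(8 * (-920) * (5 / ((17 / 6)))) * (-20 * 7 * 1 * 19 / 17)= 587328000 / 289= 2032276.82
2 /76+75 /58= 727 /551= 1.32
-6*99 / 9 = -66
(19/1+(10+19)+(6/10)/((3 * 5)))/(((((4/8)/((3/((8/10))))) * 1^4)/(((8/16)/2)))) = 3603/40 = 90.08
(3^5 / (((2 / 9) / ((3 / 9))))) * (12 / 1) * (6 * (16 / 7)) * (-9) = -539876.57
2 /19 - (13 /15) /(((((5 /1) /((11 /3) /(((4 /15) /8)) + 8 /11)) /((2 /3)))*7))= -27002 /15675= -1.72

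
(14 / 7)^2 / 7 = 4 / 7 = 0.57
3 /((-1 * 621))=-1 /207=-0.00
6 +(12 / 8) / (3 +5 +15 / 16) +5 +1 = 1740 / 143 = 12.17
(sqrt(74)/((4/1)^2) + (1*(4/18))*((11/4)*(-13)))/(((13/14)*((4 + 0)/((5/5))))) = -77/36 + 7*sqrt(74)/416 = -1.99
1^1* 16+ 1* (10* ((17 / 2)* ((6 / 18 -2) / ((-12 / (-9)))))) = -361 / 4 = -90.25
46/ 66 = 23/ 33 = 0.70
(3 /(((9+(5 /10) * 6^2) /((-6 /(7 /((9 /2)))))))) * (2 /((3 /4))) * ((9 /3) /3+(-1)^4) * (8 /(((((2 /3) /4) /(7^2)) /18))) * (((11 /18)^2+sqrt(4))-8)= 1633408 /3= 544469.33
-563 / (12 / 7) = -3941 / 12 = -328.42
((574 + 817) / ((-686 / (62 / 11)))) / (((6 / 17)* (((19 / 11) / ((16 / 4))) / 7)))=-1466114 / 2793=-524.92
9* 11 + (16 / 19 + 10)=2087 / 19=109.84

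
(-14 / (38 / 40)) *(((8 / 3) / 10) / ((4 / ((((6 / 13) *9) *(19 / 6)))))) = -168 / 13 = -12.92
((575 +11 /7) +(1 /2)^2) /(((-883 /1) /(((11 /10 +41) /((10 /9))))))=-24.75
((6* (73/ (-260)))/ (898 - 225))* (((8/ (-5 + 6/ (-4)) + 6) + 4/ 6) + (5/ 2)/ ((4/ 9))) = -251923/ 9098960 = -0.03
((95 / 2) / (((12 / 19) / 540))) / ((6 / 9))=243675 / 4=60918.75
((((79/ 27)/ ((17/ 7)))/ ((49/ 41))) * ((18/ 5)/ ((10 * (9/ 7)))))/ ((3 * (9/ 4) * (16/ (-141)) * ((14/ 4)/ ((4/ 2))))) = -152233/ 722925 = -0.21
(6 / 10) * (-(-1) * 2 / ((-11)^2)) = 6 / 605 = 0.01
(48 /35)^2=2304 /1225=1.88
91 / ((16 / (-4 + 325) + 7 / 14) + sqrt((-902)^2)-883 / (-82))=1197651 / 12020180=0.10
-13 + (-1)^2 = -12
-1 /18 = -0.06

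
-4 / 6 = -2 / 3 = -0.67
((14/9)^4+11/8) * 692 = 65653327/13122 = 5003.30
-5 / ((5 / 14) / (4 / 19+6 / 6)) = -322 / 19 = -16.95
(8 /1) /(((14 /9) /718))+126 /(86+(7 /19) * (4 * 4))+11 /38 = 95318575 /25802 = 3694.23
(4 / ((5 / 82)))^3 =35287552 / 125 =282300.42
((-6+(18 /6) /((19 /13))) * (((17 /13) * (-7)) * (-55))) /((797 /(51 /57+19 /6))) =-75758375 /7480642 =-10.13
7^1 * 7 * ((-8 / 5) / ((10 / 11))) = -2156 / 25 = -86.24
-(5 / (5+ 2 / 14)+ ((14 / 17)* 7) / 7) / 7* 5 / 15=-157 / 1836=-0.09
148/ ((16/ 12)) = 111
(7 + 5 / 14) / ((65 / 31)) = 3193 / 910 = 3.51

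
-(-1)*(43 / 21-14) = -11.95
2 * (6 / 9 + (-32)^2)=6148 / 3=2049.33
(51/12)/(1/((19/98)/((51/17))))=323/1176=0.27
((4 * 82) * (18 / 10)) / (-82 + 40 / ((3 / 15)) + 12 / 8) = 5904 / 1195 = 4.94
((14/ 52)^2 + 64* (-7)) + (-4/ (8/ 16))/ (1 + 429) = -65104489/ 145340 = -447.95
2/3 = 0.67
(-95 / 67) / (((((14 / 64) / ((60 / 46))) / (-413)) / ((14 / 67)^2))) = 1054636800 / 6917549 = 152.46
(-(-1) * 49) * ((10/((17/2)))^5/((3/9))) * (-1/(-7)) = 67200000/1419857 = 47.33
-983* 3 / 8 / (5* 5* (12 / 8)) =-983 / 100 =-9.83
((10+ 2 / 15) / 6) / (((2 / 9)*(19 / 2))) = 0.80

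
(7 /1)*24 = 168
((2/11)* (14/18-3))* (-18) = 80/11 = 7.27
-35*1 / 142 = -35 / 142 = -0.25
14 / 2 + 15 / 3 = 12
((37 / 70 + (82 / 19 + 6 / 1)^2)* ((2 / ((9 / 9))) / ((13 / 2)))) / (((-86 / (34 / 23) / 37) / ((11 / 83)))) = -1625951162 / 586226095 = -2.77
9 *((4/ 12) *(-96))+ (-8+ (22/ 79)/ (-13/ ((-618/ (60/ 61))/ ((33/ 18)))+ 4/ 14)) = -995664206/ 3373537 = -295.14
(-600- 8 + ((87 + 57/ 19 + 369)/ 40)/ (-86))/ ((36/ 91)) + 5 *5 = -187274089/ 123840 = -1512.23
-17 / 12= -1.42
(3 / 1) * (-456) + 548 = -820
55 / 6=9.17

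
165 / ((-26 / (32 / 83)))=-2640 / 1079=-2.45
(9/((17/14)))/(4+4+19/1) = 14/51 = 0.27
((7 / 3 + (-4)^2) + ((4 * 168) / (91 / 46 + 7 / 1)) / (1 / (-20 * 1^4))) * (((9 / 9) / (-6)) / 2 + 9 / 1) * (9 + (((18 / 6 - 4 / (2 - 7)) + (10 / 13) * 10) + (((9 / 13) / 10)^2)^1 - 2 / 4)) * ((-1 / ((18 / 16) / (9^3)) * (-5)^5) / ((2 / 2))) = -533887728564.68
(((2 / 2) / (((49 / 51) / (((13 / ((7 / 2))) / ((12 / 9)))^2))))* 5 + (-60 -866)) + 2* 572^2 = 6276044823 / 9604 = 653482.38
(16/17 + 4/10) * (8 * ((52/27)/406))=0.05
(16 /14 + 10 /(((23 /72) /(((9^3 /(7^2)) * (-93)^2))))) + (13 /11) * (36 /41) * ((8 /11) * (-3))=22521381533624 /5591047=4028115.22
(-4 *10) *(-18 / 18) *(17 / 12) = 170 / 3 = 56.67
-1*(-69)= 69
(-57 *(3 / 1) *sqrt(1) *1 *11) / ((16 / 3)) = -5643 / 16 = -352.69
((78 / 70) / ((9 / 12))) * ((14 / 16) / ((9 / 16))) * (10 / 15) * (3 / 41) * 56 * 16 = 101.01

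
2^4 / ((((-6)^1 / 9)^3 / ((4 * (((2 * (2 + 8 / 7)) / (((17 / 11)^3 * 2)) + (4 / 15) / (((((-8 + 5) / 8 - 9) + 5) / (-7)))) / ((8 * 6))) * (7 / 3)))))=-13.42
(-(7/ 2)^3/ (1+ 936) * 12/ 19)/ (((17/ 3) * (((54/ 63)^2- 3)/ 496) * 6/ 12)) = 25008816/ 11198087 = 2.23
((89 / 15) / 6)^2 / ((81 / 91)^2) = 65593801 / 53144100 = 1.23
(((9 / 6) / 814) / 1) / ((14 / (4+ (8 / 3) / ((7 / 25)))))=71 / 39886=0.00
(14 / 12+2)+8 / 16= 11 / 3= 3.67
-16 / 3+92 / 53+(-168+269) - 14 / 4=29861 / 318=93.90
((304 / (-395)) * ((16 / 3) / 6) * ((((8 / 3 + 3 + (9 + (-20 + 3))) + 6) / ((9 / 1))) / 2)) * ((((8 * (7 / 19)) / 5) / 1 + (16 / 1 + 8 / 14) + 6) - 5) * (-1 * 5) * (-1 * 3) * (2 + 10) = -34008832 / 74655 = -455.55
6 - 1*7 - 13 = -14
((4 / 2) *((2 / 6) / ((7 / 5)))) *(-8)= -80 / 21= -3.81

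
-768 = -768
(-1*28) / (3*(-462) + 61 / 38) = 1064 / 52607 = 0.02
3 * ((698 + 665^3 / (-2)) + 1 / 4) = -1764469371 / 4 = -441117342.75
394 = 394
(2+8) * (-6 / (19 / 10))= -600 / 19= -31.58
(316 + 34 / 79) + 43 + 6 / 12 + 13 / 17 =968827 / 2686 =360.70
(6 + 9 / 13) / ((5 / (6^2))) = 3132 / 65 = 48.18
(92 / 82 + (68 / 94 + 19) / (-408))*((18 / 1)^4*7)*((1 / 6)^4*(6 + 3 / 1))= 1435795389 / 262072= 5478.63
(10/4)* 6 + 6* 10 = 75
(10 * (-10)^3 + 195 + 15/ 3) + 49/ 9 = -88151/ 9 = -9794.56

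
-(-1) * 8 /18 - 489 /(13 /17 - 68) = 8821 /1143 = 7.72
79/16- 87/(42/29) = -6175/112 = -55.13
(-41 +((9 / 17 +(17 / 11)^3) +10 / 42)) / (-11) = 17363212 / 5226837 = 3.32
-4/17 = -0.24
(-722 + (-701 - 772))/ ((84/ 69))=-50485/ 28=-1803.04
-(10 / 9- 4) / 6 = 13 / 27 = 0.48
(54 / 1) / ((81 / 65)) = 43.33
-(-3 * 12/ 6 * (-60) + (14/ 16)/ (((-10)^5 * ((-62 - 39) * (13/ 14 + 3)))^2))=-222177780000000000343/ 617160500000000000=-360.00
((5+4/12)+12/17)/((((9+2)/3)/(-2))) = -3.29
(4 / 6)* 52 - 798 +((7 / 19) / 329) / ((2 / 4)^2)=-2044958 / 2679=-763.33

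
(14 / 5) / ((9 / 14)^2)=2744 / 405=6.78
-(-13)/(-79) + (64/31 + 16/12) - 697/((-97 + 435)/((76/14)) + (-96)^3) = 23493550828/7264368291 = 3.23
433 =433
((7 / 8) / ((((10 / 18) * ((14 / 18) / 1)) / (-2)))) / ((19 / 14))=-567 / 190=-2.98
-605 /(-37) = 605 /37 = 16.35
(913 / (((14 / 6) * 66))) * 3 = 249 / 14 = 17.79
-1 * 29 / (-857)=29 / 857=0.03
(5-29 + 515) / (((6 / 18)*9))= 163.67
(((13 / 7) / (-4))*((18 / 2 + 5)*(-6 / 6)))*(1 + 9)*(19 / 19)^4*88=5720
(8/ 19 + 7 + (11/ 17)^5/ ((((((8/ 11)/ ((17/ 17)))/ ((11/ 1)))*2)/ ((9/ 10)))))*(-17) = -35364280161/ 253903840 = -139.28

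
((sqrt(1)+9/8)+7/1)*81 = 5913/8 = 739.12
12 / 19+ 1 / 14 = 187 / 266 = 0.70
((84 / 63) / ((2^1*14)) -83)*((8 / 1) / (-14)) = 47.40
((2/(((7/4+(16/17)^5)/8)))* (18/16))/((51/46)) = 6.52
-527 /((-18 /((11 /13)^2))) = 63767 /3042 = 20.96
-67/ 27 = -2.48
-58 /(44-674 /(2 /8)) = 0.02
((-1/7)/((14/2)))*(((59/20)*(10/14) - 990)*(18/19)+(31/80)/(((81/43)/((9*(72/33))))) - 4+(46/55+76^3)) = -9612809246/1075305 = -8939.61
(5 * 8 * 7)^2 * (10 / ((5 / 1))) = 156800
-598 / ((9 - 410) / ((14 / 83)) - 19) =8372 / 33549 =0.25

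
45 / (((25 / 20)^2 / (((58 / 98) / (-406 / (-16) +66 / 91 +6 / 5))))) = 434304 / 695611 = 0.62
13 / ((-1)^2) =13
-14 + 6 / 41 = -568 / 41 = -13.85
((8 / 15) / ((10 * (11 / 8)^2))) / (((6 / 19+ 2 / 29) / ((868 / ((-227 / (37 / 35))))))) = -0.30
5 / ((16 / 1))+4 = 69 / 16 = 4.31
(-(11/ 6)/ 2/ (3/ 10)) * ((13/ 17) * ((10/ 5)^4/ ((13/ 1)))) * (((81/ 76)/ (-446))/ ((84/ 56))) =330/ 72029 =0.00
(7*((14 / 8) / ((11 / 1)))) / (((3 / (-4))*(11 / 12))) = -196 / 121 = -1.62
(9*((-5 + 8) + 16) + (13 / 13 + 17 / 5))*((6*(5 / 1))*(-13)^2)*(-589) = -523784742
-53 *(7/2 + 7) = -1113/2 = -556.50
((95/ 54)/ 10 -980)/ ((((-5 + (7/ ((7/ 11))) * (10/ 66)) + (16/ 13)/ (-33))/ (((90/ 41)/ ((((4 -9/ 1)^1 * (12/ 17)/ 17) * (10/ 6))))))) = -106664987/ 57840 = -1844.14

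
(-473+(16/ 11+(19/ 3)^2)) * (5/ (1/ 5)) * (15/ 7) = -5339000/ 231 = -23112.55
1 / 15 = 0.07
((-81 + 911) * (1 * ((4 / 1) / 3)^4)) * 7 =1487360 / 81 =18362.47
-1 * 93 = -93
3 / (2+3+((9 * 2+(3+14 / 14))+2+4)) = 1 / 11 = 0.09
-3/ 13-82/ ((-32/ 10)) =2641/ 104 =25.39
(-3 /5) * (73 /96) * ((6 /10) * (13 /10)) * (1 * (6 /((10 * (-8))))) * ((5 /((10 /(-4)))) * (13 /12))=-37011 /640000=-0.06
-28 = -28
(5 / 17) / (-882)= -5 / 14994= -0.00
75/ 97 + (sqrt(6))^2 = 657/ 97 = 6.77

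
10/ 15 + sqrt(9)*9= 83/ 3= 27.67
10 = 10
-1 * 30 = -30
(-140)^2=19600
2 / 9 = 0.22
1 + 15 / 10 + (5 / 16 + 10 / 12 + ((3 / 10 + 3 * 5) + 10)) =6947 / 240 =28.95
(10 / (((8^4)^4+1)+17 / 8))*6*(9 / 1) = 1440 / 750599937895091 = 0.00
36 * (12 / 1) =432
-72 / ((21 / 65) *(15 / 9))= -936 / 7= -133.71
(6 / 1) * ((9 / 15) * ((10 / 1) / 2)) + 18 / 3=24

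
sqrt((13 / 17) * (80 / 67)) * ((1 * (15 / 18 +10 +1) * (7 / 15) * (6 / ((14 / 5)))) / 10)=71 * sqrt(74035) / 17085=1.13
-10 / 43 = -0.23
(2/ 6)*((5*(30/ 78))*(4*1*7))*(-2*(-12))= 5600/ 13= 430.77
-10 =-10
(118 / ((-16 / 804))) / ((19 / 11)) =-130449 / 38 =-3432.87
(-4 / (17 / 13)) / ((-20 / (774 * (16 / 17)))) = 111.41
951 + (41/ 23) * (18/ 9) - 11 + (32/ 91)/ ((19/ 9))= 37529382/ 39767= 943.73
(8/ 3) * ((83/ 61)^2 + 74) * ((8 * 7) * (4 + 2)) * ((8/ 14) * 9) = 1300575744/ 3721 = 349523.18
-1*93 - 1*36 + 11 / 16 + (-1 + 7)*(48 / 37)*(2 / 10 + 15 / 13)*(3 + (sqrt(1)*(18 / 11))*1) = -3057401 / 38480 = -79.45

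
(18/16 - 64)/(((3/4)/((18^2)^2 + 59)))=-52832605/6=-8805434.17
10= 10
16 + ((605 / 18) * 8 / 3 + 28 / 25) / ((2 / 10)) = 63416 / 135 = 469.75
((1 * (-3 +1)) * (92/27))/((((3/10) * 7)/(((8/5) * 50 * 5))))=-736000/567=-1298.06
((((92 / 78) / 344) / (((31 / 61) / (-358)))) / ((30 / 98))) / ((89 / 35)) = -86139991 / 27761058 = -3.10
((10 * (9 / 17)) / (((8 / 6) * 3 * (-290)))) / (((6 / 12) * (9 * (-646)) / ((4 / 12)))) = 1 / 1910868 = 0.00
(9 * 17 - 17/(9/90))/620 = -17/620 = -0.03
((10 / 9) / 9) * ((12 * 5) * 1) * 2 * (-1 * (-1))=400 / 27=14.81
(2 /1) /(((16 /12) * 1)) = 3 /2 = 1.50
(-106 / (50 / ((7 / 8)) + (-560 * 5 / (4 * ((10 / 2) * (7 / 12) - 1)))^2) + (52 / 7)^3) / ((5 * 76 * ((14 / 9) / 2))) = 312654246206067 / 225417894604000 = 1.39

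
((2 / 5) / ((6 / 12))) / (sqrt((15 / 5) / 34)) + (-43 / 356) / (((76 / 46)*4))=-989 / 54112 + 4*sqrt(102) / 15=2.67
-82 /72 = -41 /36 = -1.14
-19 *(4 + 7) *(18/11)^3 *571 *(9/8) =-71180289/121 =-588266.85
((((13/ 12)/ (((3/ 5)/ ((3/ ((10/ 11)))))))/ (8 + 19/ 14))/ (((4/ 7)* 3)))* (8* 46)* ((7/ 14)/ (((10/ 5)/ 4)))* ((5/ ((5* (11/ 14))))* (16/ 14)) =234416/ 1179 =198.83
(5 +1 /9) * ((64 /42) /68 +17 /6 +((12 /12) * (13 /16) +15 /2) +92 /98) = 11134001 /179928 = 61.88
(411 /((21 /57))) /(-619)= -7809 /4333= -1.80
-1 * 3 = -3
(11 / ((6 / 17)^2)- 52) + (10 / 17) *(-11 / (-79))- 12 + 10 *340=3424.39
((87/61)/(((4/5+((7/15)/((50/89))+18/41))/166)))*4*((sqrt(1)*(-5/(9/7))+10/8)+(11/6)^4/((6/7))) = 1011134666125/209640042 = 4823.19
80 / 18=4.44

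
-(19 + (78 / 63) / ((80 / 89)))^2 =-292991689 / 705600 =-415.24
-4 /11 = -0.36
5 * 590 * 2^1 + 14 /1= 5914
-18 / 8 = -9 / 4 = -2.25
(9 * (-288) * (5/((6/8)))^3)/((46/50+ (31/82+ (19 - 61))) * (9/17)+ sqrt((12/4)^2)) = 8921600000/215467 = 41405.88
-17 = -17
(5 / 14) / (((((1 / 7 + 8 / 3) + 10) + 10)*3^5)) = 5 / 77598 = 0.00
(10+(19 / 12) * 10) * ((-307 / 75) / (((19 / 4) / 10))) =-38068 / 171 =-222.62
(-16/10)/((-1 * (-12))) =-2/15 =-0.13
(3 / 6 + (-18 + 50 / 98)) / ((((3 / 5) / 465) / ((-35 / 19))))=6451875 / 266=24255.17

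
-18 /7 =-2.57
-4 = -4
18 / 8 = 9 / 4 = 2.25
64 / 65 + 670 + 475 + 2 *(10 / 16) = 298281 / 260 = 1147.23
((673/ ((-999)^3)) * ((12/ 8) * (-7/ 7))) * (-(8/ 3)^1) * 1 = -2692/ 997002999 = -0.00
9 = 9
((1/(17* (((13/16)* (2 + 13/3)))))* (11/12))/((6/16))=352/12597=0.03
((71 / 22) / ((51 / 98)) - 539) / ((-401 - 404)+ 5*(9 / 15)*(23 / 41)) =3063725 / 4619274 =0.66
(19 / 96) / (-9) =-0.02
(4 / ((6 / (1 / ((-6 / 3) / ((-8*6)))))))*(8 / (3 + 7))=64 / 5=12.80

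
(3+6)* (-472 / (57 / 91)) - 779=-143657 / 19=-7560.89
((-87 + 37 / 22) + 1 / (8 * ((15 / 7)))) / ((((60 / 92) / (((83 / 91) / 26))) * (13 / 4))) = -214844587 / 152252100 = -1.41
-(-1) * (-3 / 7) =-3 / 7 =-0.43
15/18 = 5/6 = 0.83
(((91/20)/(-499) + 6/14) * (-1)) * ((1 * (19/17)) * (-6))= 1670271/593810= 2.81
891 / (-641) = -891 / 641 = -1.39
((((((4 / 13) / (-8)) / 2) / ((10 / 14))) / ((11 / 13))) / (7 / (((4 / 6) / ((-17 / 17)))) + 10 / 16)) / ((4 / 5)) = 7 / 1738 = 0.00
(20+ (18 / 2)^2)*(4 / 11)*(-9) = -3636 / 11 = -330.55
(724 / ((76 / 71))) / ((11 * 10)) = 12851 / 2090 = 6.15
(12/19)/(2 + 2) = 3/19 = 0.16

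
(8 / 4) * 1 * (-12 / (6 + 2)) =-3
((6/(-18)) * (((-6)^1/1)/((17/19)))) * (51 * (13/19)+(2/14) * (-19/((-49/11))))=462760/5831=79.36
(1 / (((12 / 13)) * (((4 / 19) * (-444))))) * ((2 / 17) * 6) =-247 / 30192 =-0.01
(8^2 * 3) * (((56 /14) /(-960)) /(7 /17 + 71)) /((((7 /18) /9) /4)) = -22032 /21245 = -1.04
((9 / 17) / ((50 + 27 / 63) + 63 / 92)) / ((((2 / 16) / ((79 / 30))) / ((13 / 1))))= 7936656 / 2797945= 2.84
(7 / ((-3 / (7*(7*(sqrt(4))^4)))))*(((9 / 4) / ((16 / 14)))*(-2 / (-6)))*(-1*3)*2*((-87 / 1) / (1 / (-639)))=400436379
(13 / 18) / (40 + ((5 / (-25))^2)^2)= 8125 / 450018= 0.02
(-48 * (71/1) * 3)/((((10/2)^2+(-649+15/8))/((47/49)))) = 427136/27097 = 15.76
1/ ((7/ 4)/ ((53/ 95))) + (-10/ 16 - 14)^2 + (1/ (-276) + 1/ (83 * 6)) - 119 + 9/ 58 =674072501699/ 7068492480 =95.36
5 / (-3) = -5 / 3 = -1.67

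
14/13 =1.08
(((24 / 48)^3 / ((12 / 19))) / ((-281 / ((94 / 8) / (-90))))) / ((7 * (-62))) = -0.00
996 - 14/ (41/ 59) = 40010/ 41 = 975.85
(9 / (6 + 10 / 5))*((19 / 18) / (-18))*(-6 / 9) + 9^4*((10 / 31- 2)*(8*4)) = -4716361139 / 13392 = -352177.50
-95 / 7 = -13.57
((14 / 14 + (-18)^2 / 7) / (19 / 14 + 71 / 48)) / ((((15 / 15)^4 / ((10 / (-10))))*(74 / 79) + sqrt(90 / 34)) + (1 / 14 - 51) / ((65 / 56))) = -35462282229920 / 95197968281511 - 139646119600*sqrt(85) / 95197968281511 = -0.39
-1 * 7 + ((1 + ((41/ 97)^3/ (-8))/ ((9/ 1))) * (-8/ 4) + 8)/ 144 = -6.96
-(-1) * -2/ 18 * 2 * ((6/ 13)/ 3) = -4/ 117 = -0.03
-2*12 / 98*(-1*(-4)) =-48 / 49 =-0.98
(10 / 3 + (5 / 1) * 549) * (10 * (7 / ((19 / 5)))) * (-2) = -5771500 / 57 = -101254.39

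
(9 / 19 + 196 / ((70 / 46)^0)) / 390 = 3733 / 7410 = 0.50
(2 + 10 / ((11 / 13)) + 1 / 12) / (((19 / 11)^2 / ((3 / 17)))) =20185 / 24548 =0.82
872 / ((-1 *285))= -872 / 285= -3.06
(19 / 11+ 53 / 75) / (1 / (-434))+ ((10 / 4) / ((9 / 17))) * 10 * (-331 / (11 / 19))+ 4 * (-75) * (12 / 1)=-78345041 / 2475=-31654.56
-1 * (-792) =792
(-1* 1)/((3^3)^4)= -1/531441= -0.00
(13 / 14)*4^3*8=3328 / 7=475.43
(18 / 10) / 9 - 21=-104 / 5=-20.80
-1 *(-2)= 2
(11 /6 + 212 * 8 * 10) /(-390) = -101771 /2340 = -43.49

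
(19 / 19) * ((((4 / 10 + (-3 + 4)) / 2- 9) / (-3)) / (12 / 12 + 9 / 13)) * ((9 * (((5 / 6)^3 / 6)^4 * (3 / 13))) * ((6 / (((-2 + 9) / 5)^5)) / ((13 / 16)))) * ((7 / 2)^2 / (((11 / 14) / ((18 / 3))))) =12664794921875 / 335559704223744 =0.04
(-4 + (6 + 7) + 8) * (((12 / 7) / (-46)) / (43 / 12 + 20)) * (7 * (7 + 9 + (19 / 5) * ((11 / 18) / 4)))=-3.12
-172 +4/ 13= -2232/ 13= -171.69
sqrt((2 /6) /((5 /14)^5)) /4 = 49 * sqrt(210) /375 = 1.89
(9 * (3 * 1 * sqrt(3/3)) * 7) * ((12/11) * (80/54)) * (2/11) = 6720/121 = 55.54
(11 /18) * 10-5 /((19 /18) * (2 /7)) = -1790 /171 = -10.47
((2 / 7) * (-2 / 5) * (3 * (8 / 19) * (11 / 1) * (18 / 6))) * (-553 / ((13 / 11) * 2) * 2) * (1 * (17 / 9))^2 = 88401632 / 11115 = 7953.36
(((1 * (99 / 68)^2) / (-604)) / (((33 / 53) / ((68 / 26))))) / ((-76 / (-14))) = -0.00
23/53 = 0.43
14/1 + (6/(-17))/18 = 713/51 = 13.98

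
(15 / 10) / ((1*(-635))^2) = 3 / 806450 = 0.00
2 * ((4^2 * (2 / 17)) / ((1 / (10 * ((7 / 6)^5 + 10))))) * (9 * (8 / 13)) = 15130720 / 5967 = 2535.73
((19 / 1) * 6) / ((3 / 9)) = 342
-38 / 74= -19 / 37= -0.51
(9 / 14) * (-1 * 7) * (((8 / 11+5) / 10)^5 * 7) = -62523502209 / 32210200000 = -1.94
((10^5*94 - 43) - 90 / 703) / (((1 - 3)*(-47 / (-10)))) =-33040848405 / 33041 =-999995.41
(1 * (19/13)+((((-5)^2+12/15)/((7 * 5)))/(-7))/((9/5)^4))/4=0.36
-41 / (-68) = 41 / 68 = 0.60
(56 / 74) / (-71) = -28 / 2627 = -0.01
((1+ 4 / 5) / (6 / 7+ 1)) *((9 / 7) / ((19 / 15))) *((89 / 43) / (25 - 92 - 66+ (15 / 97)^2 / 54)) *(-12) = 14651167896 / 79746259697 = 0.18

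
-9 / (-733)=9 / 733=0.01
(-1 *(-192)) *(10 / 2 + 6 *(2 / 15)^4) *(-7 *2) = -75628672 / 5625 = -13445.10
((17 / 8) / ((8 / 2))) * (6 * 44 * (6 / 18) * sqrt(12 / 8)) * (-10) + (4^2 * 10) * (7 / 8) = 140-935 * sqrt(6) / 4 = -432.57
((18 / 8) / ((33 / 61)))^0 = 1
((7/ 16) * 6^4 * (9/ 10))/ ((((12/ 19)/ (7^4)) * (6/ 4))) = 25865973/ 20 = 1293298.65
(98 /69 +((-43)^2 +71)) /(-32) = -60.04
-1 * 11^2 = -121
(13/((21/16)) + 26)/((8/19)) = 7163/84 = 85.27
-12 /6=-2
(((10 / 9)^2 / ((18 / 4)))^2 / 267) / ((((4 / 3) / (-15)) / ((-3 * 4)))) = 200000 / 5255361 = 0.04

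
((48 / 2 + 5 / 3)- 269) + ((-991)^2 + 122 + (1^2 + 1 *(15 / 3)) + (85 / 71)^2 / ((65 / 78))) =14850292787 / 15123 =981967.39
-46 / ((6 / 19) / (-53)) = 7720.33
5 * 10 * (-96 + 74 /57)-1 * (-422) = -245846 /57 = -4313.09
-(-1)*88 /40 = 11 /5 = 2.20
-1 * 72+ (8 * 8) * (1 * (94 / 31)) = 3784 / 31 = 122.06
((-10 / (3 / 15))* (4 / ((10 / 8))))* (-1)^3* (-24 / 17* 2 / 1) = -7680 / 17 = -451.76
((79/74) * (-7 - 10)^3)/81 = -388127/5994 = -64.75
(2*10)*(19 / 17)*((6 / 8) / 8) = 285 / 136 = 2.10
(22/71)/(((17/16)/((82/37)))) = 28864/44659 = 0.65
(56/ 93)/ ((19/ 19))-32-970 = -93130/ 93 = -1001.40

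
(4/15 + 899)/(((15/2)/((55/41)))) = 7238/45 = 160.84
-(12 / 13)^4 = -20736 / 28561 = -0.73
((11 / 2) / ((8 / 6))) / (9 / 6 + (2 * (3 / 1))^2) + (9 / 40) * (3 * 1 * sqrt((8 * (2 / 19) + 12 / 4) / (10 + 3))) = 11 / 100 + 27 * sqrt(18031) / 9880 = 0.48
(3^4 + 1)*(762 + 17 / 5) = 313814 / 5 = 62762.80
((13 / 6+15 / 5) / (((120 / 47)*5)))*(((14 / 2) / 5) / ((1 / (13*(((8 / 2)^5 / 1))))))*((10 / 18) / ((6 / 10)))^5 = 662935000000 / 129140163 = 5133.45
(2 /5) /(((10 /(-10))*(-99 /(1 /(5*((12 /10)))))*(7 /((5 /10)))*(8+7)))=1 /311850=0.00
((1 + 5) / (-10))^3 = -27 / 125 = -0.22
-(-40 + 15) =25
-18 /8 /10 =-9 /40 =-0.22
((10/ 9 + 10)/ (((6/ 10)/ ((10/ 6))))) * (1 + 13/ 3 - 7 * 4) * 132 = -7480000/ 81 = -92345.68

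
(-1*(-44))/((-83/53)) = -28.10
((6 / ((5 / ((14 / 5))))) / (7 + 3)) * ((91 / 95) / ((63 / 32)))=5824 / 35625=0.16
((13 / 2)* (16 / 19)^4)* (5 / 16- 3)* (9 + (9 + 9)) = -30910464 / 130321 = -237.19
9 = 9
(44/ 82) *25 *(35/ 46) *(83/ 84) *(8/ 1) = 228250/ 2829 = 80.68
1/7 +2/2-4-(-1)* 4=8/7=1.14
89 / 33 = 2.70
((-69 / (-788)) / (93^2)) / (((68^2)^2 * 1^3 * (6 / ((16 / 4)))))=23 / 72861443283456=0.00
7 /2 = 3.50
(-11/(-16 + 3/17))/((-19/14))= -2618/5111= -0.51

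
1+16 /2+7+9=25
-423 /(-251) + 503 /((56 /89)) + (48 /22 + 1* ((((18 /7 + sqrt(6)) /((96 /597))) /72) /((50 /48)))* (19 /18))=3781* sqrt(6) /43200 + 37270319041 /46384800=803.72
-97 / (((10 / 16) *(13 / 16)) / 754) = -720128 / 5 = -144025.60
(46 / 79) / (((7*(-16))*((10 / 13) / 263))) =-78637 / 44240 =-1.78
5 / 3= 1.67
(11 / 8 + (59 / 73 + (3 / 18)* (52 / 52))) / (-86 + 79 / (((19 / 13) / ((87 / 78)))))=-78223 / 855852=-0.09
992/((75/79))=78368/75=1044.91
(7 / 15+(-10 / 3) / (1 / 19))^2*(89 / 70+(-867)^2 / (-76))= -23392346764517 / 598500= -39084957.00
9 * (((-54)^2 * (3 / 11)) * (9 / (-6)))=-118098 / 11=-10736.18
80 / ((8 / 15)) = 150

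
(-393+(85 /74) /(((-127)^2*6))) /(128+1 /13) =-36586957979 /11923524540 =-3.07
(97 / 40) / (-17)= -97 / 680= -0.14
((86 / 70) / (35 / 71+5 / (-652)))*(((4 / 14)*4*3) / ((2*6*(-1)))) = -3981112 / 5503925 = -0.72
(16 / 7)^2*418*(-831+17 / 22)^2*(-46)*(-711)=26535688237843200 / 539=49231332537742.49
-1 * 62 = -62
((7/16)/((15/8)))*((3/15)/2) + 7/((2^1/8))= 28.02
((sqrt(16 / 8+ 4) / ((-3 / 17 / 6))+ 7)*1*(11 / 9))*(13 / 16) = 1001 / 144 - 2431*sqrt(6) / 72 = -75.75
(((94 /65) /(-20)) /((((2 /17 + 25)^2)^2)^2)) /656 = -327860599727 /471237882925010018992938400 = -0.00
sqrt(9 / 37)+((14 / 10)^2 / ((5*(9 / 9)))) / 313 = 49 / 39125+3*sqrt(37) / 37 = 0.49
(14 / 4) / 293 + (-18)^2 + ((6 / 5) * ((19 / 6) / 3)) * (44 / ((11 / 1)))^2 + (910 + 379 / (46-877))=3052844723 / 2434830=1253.82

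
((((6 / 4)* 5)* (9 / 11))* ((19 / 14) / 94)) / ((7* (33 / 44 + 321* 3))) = 171 / 13021162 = 0.00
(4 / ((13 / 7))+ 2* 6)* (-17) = -3128 / 13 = -240.62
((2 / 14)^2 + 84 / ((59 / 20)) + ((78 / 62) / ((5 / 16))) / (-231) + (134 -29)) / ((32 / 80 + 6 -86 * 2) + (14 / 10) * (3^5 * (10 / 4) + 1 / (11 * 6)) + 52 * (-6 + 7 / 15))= 986897349 / 2936700928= 0.34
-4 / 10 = -2 / 5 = -0.40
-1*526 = -526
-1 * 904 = -904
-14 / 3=-4.67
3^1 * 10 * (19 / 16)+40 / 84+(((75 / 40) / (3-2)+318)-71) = 11969 / 42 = 284.98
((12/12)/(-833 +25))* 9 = -9/808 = -0.01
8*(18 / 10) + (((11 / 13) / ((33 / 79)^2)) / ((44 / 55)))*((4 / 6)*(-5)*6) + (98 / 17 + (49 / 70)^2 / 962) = -16363103893 / 161904600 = -101.07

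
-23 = -23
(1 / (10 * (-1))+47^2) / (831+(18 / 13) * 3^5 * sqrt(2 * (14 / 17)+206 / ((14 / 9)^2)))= 0.56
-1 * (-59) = 59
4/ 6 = 2/ 3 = 0.67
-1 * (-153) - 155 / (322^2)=15863497 / 103684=153.00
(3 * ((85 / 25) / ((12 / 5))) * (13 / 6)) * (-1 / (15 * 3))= -221 / 1080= -0.20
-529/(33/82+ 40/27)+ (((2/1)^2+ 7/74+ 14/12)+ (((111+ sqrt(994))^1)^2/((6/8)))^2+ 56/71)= 31529920* sqrt(994)/3+ 39669923302901294/98614953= 733626848.79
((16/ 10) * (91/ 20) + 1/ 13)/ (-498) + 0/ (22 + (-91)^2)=-797/ 53950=-0.01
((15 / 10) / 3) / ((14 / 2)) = 1 / 14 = 0.07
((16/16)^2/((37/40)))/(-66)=-20/1221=-0.02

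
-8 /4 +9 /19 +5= 66 /19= 3.47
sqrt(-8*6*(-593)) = 4*sqrt(1779) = 168.71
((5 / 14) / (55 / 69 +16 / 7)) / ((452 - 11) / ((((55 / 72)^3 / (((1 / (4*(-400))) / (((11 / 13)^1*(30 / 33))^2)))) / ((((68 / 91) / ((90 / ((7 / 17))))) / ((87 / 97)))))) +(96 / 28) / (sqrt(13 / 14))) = 789717034870435546875 / 21664381935720476001182248 +26143878496551513671875*sqrt(182) / 10832190967860238000591124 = 0.03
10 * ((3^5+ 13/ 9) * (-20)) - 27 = -440243/ 9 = -48915.89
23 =23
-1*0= 0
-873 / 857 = -1.02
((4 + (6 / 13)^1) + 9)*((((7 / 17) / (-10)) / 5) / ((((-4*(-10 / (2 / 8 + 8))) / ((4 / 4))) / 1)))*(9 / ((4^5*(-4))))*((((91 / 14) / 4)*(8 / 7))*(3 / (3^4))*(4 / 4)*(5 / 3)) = 77 / 13369344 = 0.00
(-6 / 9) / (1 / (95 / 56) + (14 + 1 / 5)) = -38 / 843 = -0.05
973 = 973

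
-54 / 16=-27 / 8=-3.38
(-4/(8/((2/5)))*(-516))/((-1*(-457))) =516/2285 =0.23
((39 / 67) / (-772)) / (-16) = 39 / 827584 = 0.00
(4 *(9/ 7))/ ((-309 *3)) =-4/ 721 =-0.01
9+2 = 11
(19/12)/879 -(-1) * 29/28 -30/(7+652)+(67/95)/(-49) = 0.98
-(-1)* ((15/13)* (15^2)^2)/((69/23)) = 253125/13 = 19471.15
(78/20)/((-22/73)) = -2847/220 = -12.94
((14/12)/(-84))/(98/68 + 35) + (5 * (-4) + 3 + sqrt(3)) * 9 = -6824429/44604 + 9 * sqrt(3) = -137.41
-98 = -98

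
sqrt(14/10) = sqrt(35)/5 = 1.18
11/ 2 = 5.50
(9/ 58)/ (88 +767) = 1/ 5510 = 0.00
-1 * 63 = -63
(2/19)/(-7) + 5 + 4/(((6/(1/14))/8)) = 2141/399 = 5.37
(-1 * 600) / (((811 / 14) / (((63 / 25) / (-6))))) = 3528 / 811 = 4.35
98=98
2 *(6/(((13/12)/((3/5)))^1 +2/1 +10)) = 0.87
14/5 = 2.80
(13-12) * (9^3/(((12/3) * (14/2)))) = 729/28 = 26.04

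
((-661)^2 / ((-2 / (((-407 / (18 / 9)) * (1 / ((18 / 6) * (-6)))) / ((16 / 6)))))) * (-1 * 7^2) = 8713515503 / 192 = 45382893.24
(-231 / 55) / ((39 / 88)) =-616 / 65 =-9.48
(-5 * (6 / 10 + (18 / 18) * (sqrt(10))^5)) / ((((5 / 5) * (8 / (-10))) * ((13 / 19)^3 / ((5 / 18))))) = 171475 / 52728 + 21434375 * sqrt(10) / 39546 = 1717.24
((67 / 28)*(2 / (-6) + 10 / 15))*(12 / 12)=67 / 84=0.80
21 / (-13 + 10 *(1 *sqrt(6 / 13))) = -3.38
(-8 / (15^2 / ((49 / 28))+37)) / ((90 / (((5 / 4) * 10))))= -70 / 10431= -0.01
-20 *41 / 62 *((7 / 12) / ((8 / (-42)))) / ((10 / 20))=10045 / 124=81.01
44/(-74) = -22/37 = -0.59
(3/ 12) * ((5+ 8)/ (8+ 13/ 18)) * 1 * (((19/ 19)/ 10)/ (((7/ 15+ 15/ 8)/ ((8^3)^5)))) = 24699429206360064/ 44117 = 559861939985.95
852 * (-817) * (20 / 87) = -4640560 / 29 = -160019.31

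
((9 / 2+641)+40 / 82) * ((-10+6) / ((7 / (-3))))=1107.41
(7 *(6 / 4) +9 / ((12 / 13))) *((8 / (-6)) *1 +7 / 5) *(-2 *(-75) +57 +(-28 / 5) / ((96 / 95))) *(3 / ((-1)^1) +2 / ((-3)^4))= -233047 / 288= -809.19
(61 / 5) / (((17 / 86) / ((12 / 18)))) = 10492 / 255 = 41.15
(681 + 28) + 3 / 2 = 1421 / 2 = 710.50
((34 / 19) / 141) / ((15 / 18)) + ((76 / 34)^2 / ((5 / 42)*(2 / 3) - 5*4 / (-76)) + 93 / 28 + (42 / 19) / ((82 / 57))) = 28828344577 / 1481361980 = 19.46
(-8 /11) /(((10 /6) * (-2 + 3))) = -24 /55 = -0.44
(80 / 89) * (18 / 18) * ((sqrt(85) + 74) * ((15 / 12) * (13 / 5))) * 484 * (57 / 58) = 3586440 * sqrt(85) / 2581 + 265396560 / 2581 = 115638.09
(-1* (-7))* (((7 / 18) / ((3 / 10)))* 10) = 2450 / 27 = 90.74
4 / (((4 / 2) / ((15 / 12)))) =2.50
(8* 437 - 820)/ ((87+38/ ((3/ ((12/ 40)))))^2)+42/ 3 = 738131/ 51529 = 14.32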